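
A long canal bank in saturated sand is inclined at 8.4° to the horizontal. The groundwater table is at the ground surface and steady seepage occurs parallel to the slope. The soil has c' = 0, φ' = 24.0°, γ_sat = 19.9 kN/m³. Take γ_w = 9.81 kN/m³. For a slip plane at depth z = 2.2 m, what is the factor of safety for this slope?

With seepage parallel to the slope and the water table at the surface, the effective normal stress on the slip plane uses the buoyant unit weight γ' = γ_sat − γ_w while the driving shear stress uses γ_sat:
FS = [c' + γ' z cos²β tanφ'] / [γ_sat z sinβ cosβ]
(For c' = 0 this reduces to FS = (γ'/γ_sat)·tanφ'/tanβ.)
γ' = 19.9 − 9.81 = 10.09 kN/m³
Numerator = 0.0 + 10.09·2.2·cos²8.4°·tan24.0° = 0.0 + 10.09·2.2·0.9787·0.4452 = 9.672 kPa
Denominator = 19.9·2.2·sin8.4°·cos8.4° = 19.9·2.2·0.1461·0.9893 = 6.327 kPa
FS = 9.672 / 6.327 = 1.529

FS = 1.53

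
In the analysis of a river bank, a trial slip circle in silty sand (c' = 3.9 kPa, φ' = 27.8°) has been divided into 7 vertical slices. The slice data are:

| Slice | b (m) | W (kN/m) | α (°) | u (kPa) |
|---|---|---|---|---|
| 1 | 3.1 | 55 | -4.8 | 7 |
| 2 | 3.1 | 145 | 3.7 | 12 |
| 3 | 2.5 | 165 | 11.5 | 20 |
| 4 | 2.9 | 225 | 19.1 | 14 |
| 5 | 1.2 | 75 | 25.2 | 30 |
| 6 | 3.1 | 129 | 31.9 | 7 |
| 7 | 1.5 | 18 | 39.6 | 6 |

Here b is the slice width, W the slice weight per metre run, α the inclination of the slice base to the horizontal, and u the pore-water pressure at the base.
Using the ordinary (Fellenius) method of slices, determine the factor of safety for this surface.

FS = 1.59

Ordinary method of slices: FS = Σ[c'·Δl_i + (W_i cosα_i − u_i·Δl_i)·tanφ'] / Σ W_i sinα_i, with Δl_i = b_i / cosα_i.
Slice 1: Δl = 3.1/cos(-4.8°) = 3.111 m; N'_1 = 55·cos(-4.8°) − 7·3.111 = 33.0; c'Δl = 12.13; W sinα = -4.6
Slice 2: Δl = 3.1/cos3.7° = 3.106 m; N'_2 = 145·cos3.7° − 12·3.106 = 107.4; c'Δl = 12.12; W sinα = 9.4
Slice 3: Δl = 2.5/cos11.5° = 2.551 m; N'_3 = 165·cos11.5° − 20·2.551 = 110.7; c'Δl = 9.95; W sinα = 32.9
Slice 4: Δl = 2.9/cos19.1° = 3.069 m; N'_4 = 225·cos19.1° − 14·3.069 = 169.6; c'Δl = 11.97; W sinα = 73.6
Slice 5: Δl = 1.2/cos25.2° = 1.326 m; N'_5 = 75·cos25.2° − 30·1.326 = 28.1; c'Δl = 5.17; W sinα = 31.9
Slice 6: Δl = 3.1/cos31.9° = 3.651 m; N'_6 = 129·cos31.9° − 7·3.651 = 84.0; c'Δl = 14.24; W sinα = 68.2
Slice 7: Δl = 1.5/cos39.6° = 1.947 m; N'_7 = 18·cos39.6° − 6·1.947 = 2.2; c'Δl = 7.59; W sinα = 11.5
Σc'Δl = 73.2 kN/m; ΣN' = 535.0 kN/m; ΣW sinα = 222.9 kN/m
Resisting = 73.2 + 535.0·tan27.8° = 73.2 + 282.1 = 355.2 kN/m
FS = 355.2 / 222.9 = 1.594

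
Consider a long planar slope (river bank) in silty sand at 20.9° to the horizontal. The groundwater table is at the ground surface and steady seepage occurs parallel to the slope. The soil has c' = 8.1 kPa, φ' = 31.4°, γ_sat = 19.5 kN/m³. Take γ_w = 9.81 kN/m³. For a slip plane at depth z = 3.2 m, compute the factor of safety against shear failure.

FS = 1.18

With seepage parallel to the slope and the water table at the surface, the effective normal stress on the slip plane uses the buoyant unit weight γ' = γ_sat − γ_w while the driving shear stress uses γ_sat:
FS = [c' + γ' z cos²β tanφ'] / [γ_sat z sinβ cosβ]
γ' = 19.5 − 9.81 = 9.69 kN/m³
Numerator = 8.1 + 9.69·3.2·cos²20.9°·tan31.4° = 8.1 + 9.69·3.2·0.8727·0.6104 = 24.619 kPa
Denominator = 19.5·3.2·sin20.9°·cos20.9° = 19.5·3.2·0.3567·0.9342 = 20.796 kPa
FS = 24.619 / 20.796 = 1.184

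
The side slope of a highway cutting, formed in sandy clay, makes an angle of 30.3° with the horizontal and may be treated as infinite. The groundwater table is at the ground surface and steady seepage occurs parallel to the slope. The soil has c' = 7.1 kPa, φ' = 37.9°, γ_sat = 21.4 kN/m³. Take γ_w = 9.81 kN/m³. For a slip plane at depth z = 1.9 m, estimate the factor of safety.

FS = 1.12

With seepage parallel to the slope and the water table at the surface, the effective normal stress on the slip plane uses the buoyant unit weight γ' = γ_sat − γ_w while the driving shear stress uses γ_sat:
FS = [c' + γ' z cos²β tanφ'] / [γ_sat z sinβ cosβ]
γ' = 21.4 − 9.81 = 11.59 kN/m³
Numerator = 7.1 + 11.59·1.9·cos²30.3°·tan37.9° = 7.1 + 11.59·1.9·0.7455·0.7785 = 19.879 kPa
Denominator = 21.4·1.9·sin30.3°·cos30.3° = 21.4·1.9·0.5045·0.8634 = 17.712 kPa
FS = 19.879 / 17.712 = 1.122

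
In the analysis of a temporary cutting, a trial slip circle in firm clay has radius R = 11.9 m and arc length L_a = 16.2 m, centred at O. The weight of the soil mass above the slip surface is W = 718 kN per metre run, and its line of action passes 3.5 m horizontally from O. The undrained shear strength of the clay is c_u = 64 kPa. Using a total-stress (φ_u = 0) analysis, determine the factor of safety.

Taking moments about the centre O, the resisting moment is provided by the undrained shear strength acting along the arc:
M_R = c_u·L_a·R = 64·16.20·11.9 = 12337.9 kN·m/m
M_D = W·d = 718·3.5 = 2513.0 kN·m/m
FS = M_R / M_D = 12337.9 / 2513.0 = 4.910

FS = 4.91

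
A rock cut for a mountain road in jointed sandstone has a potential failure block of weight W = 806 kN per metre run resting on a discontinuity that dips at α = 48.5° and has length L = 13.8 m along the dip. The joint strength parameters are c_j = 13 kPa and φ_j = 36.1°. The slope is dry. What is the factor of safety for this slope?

FS = 0.94

Resolving the block weight along and normal to the plane and applying the Mohr–Coulomb strength on the joint:
N' = W cosα = 806·cos48.5° = 534.1 kN/m
Driving force T = W sinα = 806·sin48.5° = 603.7 kN/m
Resisting force R = c_j·L + N'·tanφ_j = 13·13.8 + 534.1·tan36.1° = 179.4 + 389.5 = 568.9 kN/m
FS = R / T = 568.9 / 603.7 = 0.942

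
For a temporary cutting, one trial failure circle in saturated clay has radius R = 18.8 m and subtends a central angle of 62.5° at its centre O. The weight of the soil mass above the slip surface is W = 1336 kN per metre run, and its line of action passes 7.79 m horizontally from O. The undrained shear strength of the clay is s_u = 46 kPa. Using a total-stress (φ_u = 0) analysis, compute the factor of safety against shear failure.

FS = 1.70

Taking moments about the centre O, the resisting moment is provided by the undrained shear strength acting along the arc:
Arc length L_a = R·θ = 18.8·(62.5°·π/180) = 18.8·1.0908 = 20.51 m
M_R = s_u·L_a·R = 46·20.51·18.8 = 17735.0 kN·m/m
M_D = W·d = 1336·7.79 = 10407.4 kN·m/m
FS = M_R / M_D = 17735.0 / 10407.4 = 1.704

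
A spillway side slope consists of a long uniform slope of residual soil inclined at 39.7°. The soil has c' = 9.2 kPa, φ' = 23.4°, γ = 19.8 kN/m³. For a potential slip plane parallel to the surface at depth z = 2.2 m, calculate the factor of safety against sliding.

For an infinite slope with a slip plane parallel to the surface (no pore pressure): FS = [c' + γz cos²β tanφ'] / [γz sinβ cosβ].
γz = 19.8·2.2 = 43.56 kN/m²
Numerator = 9.2 + 43.56·cos²39.7°·tan23.4° = 9.2 + 43.56·0.5920·0.4327 = 20.359 kPa
Denominator = 43.56·sin39.7°·cos39.7° = 43.56·0.6388·0.7694 = 21.408 kPa
FS = 20.359 / 21.408 = 0.951

FS = 0.95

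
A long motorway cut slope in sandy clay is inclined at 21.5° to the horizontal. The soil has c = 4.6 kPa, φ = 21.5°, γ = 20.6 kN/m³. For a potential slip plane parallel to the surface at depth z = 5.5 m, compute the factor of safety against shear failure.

FS = 1.12

For an infinite slope with a slip plane parallel to the surface (no pore pressure): FS = [c + γz cos²β tanφ] / [γz sinβ cosβ].
γz = 20.6·5.5 = 113.30 kN/m²
Numerator = 4.6 + 113.30·cos²21.5°·tan21.5° = 4.6 + 113.30·0.8657·0.3939 = 43.235 kPa
Denominator = 113.30·sin21.5°·cos21.5° = 113.30·0.3665·0.9304 = 38.635 kPa
FS = 43.235 / 38.635 = 1.119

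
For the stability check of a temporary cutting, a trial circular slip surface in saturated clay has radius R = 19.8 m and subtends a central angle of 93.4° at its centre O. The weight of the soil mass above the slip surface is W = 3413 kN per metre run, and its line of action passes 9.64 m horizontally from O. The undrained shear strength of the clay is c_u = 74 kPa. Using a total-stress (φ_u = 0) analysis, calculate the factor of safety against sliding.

FS = 1.44

Taking moments about the centre O, the resisting moment is provided by the undrained shear strength acting along the arc:
Arc length L_a = R·θ = 19.8·(93.4°·π/180) = 19.8·1.6301 = 32.28 m
M_R = c_u·L_a·R = 74·32.28·19.8 = 47291.9 kN·m/m
M_D = W·d = 3413·9.64 = 32901.3 kN·m/m
FS = M_R / M_D = 47291.9 / 32901.3 = 1.437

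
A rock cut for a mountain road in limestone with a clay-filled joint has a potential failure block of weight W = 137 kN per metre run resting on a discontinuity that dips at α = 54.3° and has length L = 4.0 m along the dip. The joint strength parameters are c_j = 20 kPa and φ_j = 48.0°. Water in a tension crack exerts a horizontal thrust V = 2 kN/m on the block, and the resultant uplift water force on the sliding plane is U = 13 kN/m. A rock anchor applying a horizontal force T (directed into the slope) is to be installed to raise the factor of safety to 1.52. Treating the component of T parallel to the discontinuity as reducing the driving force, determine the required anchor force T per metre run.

T = 10 kN/m

Resolving forces along and normal to the sliding plane, with the horizontal anchor force T adding T·sinα to the effective normal force and T·cosα acting up the plane against the driving force:
FS = [c_jL + (W cosα − U − V sinα + T sinα) tanφ_j] / [W sinα + V cosα − T cosα]
Without the anchor: N' = 65.3 kN/m, driving T_d = 112.4 kN/m, resisting R = 20·4.0 + 65.3·tan48.0° = 152.5 kN/m, FS = 1.36.
Setting FS = 1.52 and solving for T:
1.52·(112.4 − T cos54.3°) = 152.5 + T sin54.3°·tan48.0°
T·(sin54.3°·tan48.0° + 1.52·cos54.3°) = 1.52·112.4 − 152.5
T·(0.8121·1.1106 + 1.52·0.5835) = 170.9 − 152.5 = 18.3
T·1.7889 = 18.3
T = 10.2 kN/m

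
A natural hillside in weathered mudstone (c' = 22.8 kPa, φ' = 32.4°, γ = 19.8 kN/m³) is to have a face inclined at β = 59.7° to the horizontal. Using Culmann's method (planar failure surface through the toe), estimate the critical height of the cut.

H_c = 30.15 m

Culmann's analysis gives the critical failure plane at α_cr = (β + φ')/2 = (59.7 + 32.4)/2 = 46.0°, and the critical height
H_c = (4c'/γ) · sinβ cosφ' / [1 − cos(β − φ')]
    = (4·22.8/19.8) · sin59.7°·cos32.4° / [1 − cos(27.3°)]
    = 4.606 · 0.8634·0.8443 / [1 − 0.8886]
    = 4.606 · 0.7290 / 0.1114
    = 30.15 m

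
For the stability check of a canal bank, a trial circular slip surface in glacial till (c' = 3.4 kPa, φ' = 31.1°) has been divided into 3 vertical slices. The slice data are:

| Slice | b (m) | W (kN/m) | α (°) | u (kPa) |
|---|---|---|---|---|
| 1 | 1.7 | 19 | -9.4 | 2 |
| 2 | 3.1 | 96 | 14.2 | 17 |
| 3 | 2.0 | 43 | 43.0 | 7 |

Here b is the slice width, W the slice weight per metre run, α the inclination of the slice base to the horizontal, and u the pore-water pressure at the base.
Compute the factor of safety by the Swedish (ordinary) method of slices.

Ordinary method of slices: FS = Σ[c'·Δl_i + (W_i cosα_i − u_i·Δl_i)·tanφ'] / Σ W_i sinα_i, with Δl_i = b_i / cosα_i.
Slice 1: Δl = 1.7/cos(-9.4°) = 1.723 m; N'_1 = 19·cos(-9.4°) − 2·1.723 = 15.3; c'Δl = 5.86; W sinα = -3.1
Slice 2: Δl = 3.1/cos14.2° = 3.198 m; N'_2 = 96·cos14.2° − 17·3.198 = 38.7; c'Δl = 10.87; W sinα = 23.5
Slice 3: Δl = 2.0/cos43.0° = 2.735 m; N'_3 = 43·cos43.0° − 7·2.735 = 12.3; c'Δl = 9.30; W sinα = 29.3
Σc'Δl = 26.0 kN/m; ΣN' = 66.3 kN/m; ΣW sinα = 49.8 kN/m
Resisting = 26.0 + 66.3·tan31.1° = 26.0 + 40.0 = 66.0 kN/m
FS = 66.0 / 49.8 = 1.327

FS = 1.33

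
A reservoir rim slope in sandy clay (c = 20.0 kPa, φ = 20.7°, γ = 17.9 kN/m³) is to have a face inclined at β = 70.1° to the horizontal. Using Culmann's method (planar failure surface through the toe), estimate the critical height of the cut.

H_c = 11.26 m

Culmann's analysis gives the critical failure plane at α_cr = (β + φ)/2 = (70.1 + 20.7)/2 = 45.4°, and the critical height
H_c = (4c/γ) · sinβ cosφ / [1 − cos(β − φ)]
    = (4·20.0/17.9) · sin70.1°·cos20.7° / [1 − cos(49.4°)]
    = 4.469 · 0.9403·0.9354 / [1 − 0.6508]
    = 4.469 · 0.8796 / 0.3492
    = 11.26 m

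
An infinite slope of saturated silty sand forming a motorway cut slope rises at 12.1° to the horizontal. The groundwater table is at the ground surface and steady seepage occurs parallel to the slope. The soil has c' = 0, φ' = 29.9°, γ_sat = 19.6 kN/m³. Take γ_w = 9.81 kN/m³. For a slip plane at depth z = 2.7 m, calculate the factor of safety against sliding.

FS = 1.34

With seepage parallel to the slope and the water table at the surface, the effective normal stress on the slip plane uses the buoyant unit weight γ' = γ_sat − γ_w while the driving shear stress uses γ_sat:
FS = [c' + γ' z cos²β tanφ'] / [γ_sat z sinβ cosβ]
(For c' = 0 this reduces to FS = (γ'/γ_sat)·tanφ'/tanβ.)
γ' = 19.6 − 9.81 = 9.79 kN/m³
Numerator = 0.0 + 9.79·2.7·cos²12.1°·tan29.9° = 0.0 + 9.79·2.7·0.9561·0.5750 = 14.532 kPa
Denominator = 19.6·2.7·sin12.1°·cos12.1° = 19.6·2.7·0.2096·0.9778 = 10.847 kPa
FS = 14.532 / 10.847 = 1.340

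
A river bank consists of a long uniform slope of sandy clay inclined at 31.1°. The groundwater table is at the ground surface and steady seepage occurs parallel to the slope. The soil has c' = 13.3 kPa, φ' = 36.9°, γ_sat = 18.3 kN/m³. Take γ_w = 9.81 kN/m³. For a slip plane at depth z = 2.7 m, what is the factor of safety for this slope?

With seepage parallel to the slope and the water table at the surface, the effective normal stress on the slip plane uses the buoyant unit weight γ' = γ_sat − γ_w while the driving shear stress uses γ_sat:
FS = [c' + γ' z cos²β tanφ'] / [γ_sat z sinβ cosβ]
γ' = 18.3 − 9.81 = 8.49 kN/m³
Numerator = 13.3 + 8.49·2.7·cos²31.1°·tan36.9° = 13.3 + 8.49·2.7·0.7332·0.7508 = 25.919 kPa
Denominator = 18.3·2.7·sin31.1°·cos31.1° = 18.3·2.7·0.5165·0.8563 = 21.854 kPa
FS = 25.919 / 21.854 = 1.186

FS = 1.19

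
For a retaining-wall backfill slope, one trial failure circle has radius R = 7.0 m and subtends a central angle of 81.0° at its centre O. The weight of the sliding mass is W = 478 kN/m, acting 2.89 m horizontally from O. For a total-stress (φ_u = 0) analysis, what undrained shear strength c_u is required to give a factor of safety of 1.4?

c_u = 27.9 kPa

FS = c_u·L_a·R / (W·d), so c_u = FS·W·d / (L_a·R).
Arc length L_a = R·θ = 7.0·(81.0°·π/180) = 7.0·1.4137 = 9.90 m
c_u = 1.4·478·2.89 / (9.90·7.0) = 1934.0 / 69.27 = 27.92 kPa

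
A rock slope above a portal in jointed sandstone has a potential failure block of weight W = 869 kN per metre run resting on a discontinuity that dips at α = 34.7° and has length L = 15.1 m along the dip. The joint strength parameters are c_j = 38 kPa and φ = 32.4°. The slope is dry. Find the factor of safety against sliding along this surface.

FS = 2.08

Resolving the block weight along and normal to the plane and applying the Mohr–Coulomb strength on the joint:
N' = W cosα = 869·cos34.7° = 714.4 kN/m
Driving force T = W sinα = 869·sin34.7° = 494.7 kN/m
Resisting force R = c_j·L + N'·tanφ = 38·15.1 + 714.4·tan32.4° = 573.8 + 453.4 = 1027.2 kN/m
FS = R / T = 1027.2 / 494.7 = 2.076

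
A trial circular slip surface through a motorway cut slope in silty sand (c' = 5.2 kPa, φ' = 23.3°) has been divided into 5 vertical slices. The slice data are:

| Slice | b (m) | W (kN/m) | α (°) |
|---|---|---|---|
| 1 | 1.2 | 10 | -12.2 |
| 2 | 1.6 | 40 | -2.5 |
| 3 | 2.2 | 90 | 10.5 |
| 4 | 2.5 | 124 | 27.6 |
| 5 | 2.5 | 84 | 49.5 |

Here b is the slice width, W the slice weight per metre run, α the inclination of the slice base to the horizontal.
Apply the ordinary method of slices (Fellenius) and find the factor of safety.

Ordinary method of slices: FS = Σ[c'·Δl_i + (W_i cosα_i)·tanφ'] / Σ W_i sinα_i, with Δl_i = b_i / cosα_i.
Slice 1: Δl = 1.2/cos(-12.2°) = 1.228 m; N'_1 = 10·cos(-12.2°) = 9.8; c'Δl = 6.38; W sinα = -2.1
Slice 2: Δl = 1.6/cos(-2.5°) = 1.602 m; N'_2 = 40·cos(-2.5°) = 40.0; c'Δl = 8.33; W sinα = -1.7
Slice 3: Δl = 2.2/cos10.5° = 2.237 m; N'_3 = 90·cos10.5° = 88.5; c'Δl = 11.63; W sinα = 16.4
Slice 4: Δl = 2.5/cos27.6° = 2.821 m; N'_4 = 124·cos27.6° = 109.9; c'Δl = 14.67; W sinα = 57.4
Slice 5: Δl = 2.5/cos49.5° = 3.849 m; N'_5 = 84·cos49.5° = 54.6; c'Δl = 20.02; W sinα = 63.9
Σc'Δl = 61.0 kN/m; ΣN' = 302.7 kN/m; ΣW sinα = 133.9 kN/m
Resisting = 61.0 + 302.7·tan23.3° = 61.0 + 130.4 = 191.4 kN/m
FS = 191.4 / 133.9 = 1.430

FS = 1.43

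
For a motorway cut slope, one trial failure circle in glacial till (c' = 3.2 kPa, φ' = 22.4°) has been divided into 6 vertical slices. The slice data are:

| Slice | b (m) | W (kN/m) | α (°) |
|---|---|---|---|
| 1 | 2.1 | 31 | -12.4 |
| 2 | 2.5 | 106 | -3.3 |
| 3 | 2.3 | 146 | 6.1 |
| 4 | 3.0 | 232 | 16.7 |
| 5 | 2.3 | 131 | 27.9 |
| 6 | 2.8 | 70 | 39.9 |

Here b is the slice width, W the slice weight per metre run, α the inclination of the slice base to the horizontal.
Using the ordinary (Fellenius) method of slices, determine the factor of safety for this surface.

FS = 1.88

Ordinary method of slices: FS = Σ[c'·Δl_i + (W_i cosα_i)·tanφ'] / Σ W_i sinα_i, with Δl_i = b_i / cosα_i.
Slice 1: Δl = 2.1/cos(-12.4°) = 2.150 m; N'_1 = 31·cos(-12.4°) = 30.3; c'Δl = 6.88; W sinα = -6.7
Slice 2: Δl = 2.5/cos(-3.3°) = 2.504 m; N'_2 = 106·cos(-3.3°) = 105.8; c'Δl = 8.01; W sinα = -6.1
Slice 3: Δl = 2.3/cos6.1° = 2.313 m; N'_3 = 146·cos6.1° = 145.2; c'Δl = 7.40; W sinα = 15.5
Slice 4: Δl = 3.0/cos16.7° = 3.132 m; N'_4 = 232·cos16.7° = 222.2; c'Δl = 10.02; W sinα = 66.7
Slice 5: Δl = 2.3/cos27.9° = 2.602 m; N'_5 = 131·cos27.9° = 115.8; c'Δl = 8.33; W sinα = 61.3
Slice 6: Δl = 2.8/cos39.9° = 3.650 m; N'_6 = 70·cos39.9° = 53.7; c'Δl = 11.68; W sinα = 44.9
Σc'Δl = 52.3 kN/m; ΣN' = 673.0 kN/m; ΣW sinα = 175.6 kN/m
Resisting = 52.3 + 673.0·tan22.4° = 52.3 + 277.4 = 329.7 kN/m
FS = 329.7 / 175.6 = 1.877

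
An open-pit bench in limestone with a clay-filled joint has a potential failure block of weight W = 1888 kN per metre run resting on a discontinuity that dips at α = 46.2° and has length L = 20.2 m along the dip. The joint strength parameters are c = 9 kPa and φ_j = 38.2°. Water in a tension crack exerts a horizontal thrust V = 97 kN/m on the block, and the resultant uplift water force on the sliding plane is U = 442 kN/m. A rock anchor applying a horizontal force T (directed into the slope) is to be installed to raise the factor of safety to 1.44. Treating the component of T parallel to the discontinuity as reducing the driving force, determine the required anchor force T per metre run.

T = 800 kN/m

Resolving forces along and normal to the sliding plane, with the horizontal anchor force T adding T·sinα to the effective normal force and T·cosα acting up the plane against the driving force:
FS = [cL + (W cosα − U − V sinα + T sinα) tanφ_j] / [W sinα + V cosα − T cosα]
Without the anchor: N' = 794.8 kN/m, driving T_d = 1429.8 kN/m, resisting R = 9·20.2 + 794.8·tan38.2° = 807.2 kN/m, FS = 0.56.
Setting FS = 1.44 and solving for T:
1.44·(1429.8 − T cos46.2°) = 807.2 + T sin46.2°·tan38.2°
T·(sin46.2°·tan38.2° + 1.44·cos46.2°) = 1.44·1429.8 − 807.2
T·(0.7218·0.7869 + 1.44·0.6921) = 2058.9 − 807.2 = 1251.7
T·1.5647 = 1251.7
T = 800.0 kN/m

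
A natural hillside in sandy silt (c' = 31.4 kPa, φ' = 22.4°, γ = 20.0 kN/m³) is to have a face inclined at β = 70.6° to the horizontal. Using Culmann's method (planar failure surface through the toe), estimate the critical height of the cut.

H_c = 16.42 m

Culmann's analysis gives the critical failure plane at α_cr = (β + φ')/2 = (70.6 + 22.4)/2 = 46.5°, and the critical height
H_c = (4c'/γ) · sinβ cosφ' / [1 − cos(β − φ')]
    = (4·31.4/20.0) · sin70.6°·cos22.4° / [1 − cos(48.2°)]
    = 6.280 · 0.9432·0.9245 / [1 − 0.6665]
    = 6.280 · 0.8721 / 0.3335
    = 16.42 m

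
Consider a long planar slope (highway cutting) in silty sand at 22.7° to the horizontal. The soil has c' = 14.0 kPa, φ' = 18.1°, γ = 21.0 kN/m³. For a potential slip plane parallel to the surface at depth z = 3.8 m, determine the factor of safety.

FS = 1.27

For an infinite slope with a slip plane parallel to the surface (no pore pressure): FS = [c' + γz cos²β tanφ'] / [γz sinβ cosβ].
γz = 21.0·3.8 = 79.80 kN/m²
Numerator = 14.0 + 79.80·cos²22.7°·tan18.1° = 14.0 + 79.80·0.8511·0.3269 = 36.198 kPa
Denominator = 79.80·sin22.7°·cos22.7° = 79.80·0.3859·0.9225 = 28.410 kPa
FS = 36.198 / 28.410 = 1.274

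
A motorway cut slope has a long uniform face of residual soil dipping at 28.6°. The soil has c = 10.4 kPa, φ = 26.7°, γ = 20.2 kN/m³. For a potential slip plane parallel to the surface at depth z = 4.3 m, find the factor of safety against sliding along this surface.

For an infinite slope with a slip plane parallel to the surface (no pore pressure): FS = [c + γz cos²β tanφ] / [γz sinβ cosβ].
γz = 20.2·4.3 = 86.86 kN/m²
Numerator = 10.4 + 86.86·cos²28.6°·tan26.7° = 10.4 + 86.86·0.7709·0.5029 = 44.076 kPa
Denominator = 86.86·sin28.6°·cos28.6° = 86.86·0.4787·0.8780 = 36.506 kPa
FS = 44.076 / 36.506 = 1.207

FS = 1.21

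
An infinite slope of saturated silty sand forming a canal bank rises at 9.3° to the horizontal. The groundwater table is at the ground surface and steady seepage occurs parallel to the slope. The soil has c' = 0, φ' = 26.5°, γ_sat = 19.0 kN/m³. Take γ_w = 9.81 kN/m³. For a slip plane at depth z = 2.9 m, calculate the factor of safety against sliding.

With seepage parallel to the slope and the water table at the surface, the effective normal stress on the slip plane uses the buoyant unit weight γ' = γ_sat − γ_w while the driving shear stress uses γ_sat:
FS = [c' + γ' z cos²β tanφ'] / [γ_sat z sinβ cosβ]
(For c' = 0 this reduces to FS = (γ'/γ_sat)·tanφ'/tanβ.)
γ' = 19.0 − 9.81 = 9.19 kN/m³
Numerator = 0.0 + 9.19·2.9·cos²9.3°·tan26.5° = 0.0 + 9.19·2.9·0.9739·0.4986 = 12.941 kPa
Denominator = 19.0·2.9·sin9.3°·cos9.3° = 19.0·2.9·0.1616·0.9869 = 8.787 kPa
FS = 12.941 / 8.787 = 1.473

FS = 1.47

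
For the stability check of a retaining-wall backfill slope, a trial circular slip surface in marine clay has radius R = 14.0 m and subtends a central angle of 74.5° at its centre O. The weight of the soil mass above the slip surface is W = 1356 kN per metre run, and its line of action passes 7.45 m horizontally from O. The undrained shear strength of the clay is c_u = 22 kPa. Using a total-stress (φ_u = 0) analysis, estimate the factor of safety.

Taking moments about the centre O, the resisting moment is provided by the undrained shear strength acting along the arc:
Arc length L_a = R·θ = 14.0·(74.5°·π/180) = 14.0·1.3003 = 18.20 m
M_R = c_u·L_a·R = 22·18.20·14.0 = 5606.8 kN·m/m
M_D = W·d = 1356·7.45 = 10102.2 kN·m/m
FS = M_R / M_D = 5606.8 / 10102.2 = 0.555

FS = 0.56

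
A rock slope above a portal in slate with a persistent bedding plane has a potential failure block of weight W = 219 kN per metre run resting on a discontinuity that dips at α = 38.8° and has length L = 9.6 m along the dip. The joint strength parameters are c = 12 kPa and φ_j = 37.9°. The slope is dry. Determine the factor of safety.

Resolving the block weight along and normal to the plane and applying the Mohr–Coulomb strength on the joint:
N' = W cosα = 219·cos38.8° = 170.7 kN/m
Driving force T = W sinα = 219·sin38.8° = 137.2 kN/m
Resisting force R = c·L + N'·tanφ_j = 12·9.6 + 170.7·tan37.9° = 115.2 + 132.9 = 248.1 kN/m
FS = R / T = 248.1 / 137.2 = 1.808

FS = 1.81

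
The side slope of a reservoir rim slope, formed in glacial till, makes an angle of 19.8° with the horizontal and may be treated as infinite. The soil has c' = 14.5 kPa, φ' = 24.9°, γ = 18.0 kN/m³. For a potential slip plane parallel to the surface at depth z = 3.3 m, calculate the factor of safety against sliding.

FS = 2.06

For an infinite slope with a slip plane parallel to the surface (no pore pressure): FS = [c' + γz cos²β tanφ'] / [γz sinβ cosβ].
γz = 18.0·3.3 = 59.40 kN/m²
Numerator = 14.5 + 59.40·cos²19.8°·tan24.9° = 14.5 + 59.40·0.8853·0.4642 = 38.909 kPa
Denominator = 59.40·sin19.8°·cos19.8° = 59.40·0.3387·0.9409 = 18.931 kPa
FS = 38.909 / 18.931 = 2.055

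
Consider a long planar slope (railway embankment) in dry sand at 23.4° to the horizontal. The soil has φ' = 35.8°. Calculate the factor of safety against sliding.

For a dry cohesionless infinite slope the factor of safety is FS = tanφ' / tanβ.
FS = tan35.8° / tan23.4° = 0.7212 / 0.4327 = 1.667

FS = 1.67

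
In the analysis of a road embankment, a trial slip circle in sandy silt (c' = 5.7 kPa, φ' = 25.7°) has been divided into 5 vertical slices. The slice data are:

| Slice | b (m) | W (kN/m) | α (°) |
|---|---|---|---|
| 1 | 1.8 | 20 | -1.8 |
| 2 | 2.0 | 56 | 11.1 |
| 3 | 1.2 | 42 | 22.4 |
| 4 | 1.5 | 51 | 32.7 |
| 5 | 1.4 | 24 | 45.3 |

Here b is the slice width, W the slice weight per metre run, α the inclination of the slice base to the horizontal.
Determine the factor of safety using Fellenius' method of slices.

Ordinary method of slices: FS = Σ[c'·Δl_i + (W_i cosα_i)·tanφ'] / Σ W_i sinα_i, with Δl_i = b_i / cosα_i.
Slice 1: Δl = 1.8/cos(-1.8°) = 1.801 m; N'_1 = 20·cos(-1.8°) = 20.0; c'Δl = 10.27; W sinα = -0.6
Slice 2: Δl = 2.0/cos11.1° = 2.038 m; N'_2 = 56·cos11.1° = 55.0; c'Δl = 11.62; W sinα = 10.8
Slice 3: Δl = 1.2/cos22.4° = 1.298 m; N'_3 = 42·cos22.4° = 38.8; c'Δl = 7.40; W sinα = 16.0
Slice 4: Δl = 1.5/cos32.7° = 1.783 m; N'_4 = 51·cos32.7° = 42.9; c'Δl = 10.16; W sinα = 27.6
Slice 5: Δl = 1.4/cos45.3° = 1.990 m; N'_5 = 24·cos45.3° = 16.9; c'Δl = 11.34; W sinα = 17.1
Σc'Δl = 50.8 kN/m; ΣN' = 173.6 kN/m; ΣW sinα = 70.8 kN/m
Resisting = 50.8 + 173.6·tan25.7° = 50.8 + 83.5 = 134.3 kN/m
FS = 134.3 / 70.8 = 1.898

FS = 1.90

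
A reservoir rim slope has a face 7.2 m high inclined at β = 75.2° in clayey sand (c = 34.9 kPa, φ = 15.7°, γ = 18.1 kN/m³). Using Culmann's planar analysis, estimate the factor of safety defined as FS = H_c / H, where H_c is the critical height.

FS = 2.02

H_c = (4c/γ) · sinβ cosφ / [1 − cos(β − φ)]
    = (4·34.9/18.1) · sin75.2°·cos15.7° / [1 − cos59.5°]
    = 7.713 · 0.9308 / 0.4925 = 14.58 m
FS = H_c / H = 14.58 / 7.2 = 2.025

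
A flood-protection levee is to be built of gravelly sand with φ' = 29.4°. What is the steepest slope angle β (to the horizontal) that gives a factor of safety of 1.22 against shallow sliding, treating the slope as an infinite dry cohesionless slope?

For an infinite dry cohesionless slope FS = tanφ'/tanβ, so tanβ = tanφ' / FS.
tanβ = tan29.4° / 1.22 = 0.5635 / 1.22 = 0.4619
β = arctan(0.4619) = 24.79°

β = 24.8°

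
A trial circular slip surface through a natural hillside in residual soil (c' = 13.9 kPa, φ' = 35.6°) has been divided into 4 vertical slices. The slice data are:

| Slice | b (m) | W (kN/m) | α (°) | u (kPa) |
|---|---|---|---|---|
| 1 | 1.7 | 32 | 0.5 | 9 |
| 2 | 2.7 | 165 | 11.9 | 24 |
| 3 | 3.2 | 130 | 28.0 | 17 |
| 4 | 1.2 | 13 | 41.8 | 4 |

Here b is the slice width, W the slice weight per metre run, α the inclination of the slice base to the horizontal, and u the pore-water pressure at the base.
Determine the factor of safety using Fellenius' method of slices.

FS = 2.45

Ordinary method of slices: FS = Σ[c'·Δl_i + (W_i cosα_i − u_i·Δl_i)·tanφ'] / Σ W_i sinα_i, with Δl_i = b_i / cosα_i.
Slice 1: Δl = 1.7/cos0.5° = 1.700 m; N'_1 = 32·cos0.5° − 9·1.700 = 16.7; c'Δl = 23.63; W sinα = 0.3
Slice 2: Δl = 2.7/cos11.9° = 2.759 m; N'_2 = 165·cos11.9° − 24·2.759 = 95.2; c'Δl = 38.35; W sinα = 34.0
Slice 3: Δl = 3.2/cos28.0° = 3.624 m; N'_3 = 130·cos28.0° − 17·3.624 = 53.2; c'Δl = 50.38; W sinα = 61.0
Slice 4: Δl = 1.2/cos41.8° = 1.610 m; N'_4 = 13·cos41.8° − 4·1.610 = 3.3; c'Δl = 22.37; W sinα = 8.7
Σc'Δl = 134.7 kN/m; ΣN' = 168.4 kN/m; ΣW sinα = 104.0 kN/m
Resisting = 134.7 + 168.4·tan35.6° = 134.7 + 120.5 = 255.3 kN/m
FS = 255.3 / 104.0 = 2.454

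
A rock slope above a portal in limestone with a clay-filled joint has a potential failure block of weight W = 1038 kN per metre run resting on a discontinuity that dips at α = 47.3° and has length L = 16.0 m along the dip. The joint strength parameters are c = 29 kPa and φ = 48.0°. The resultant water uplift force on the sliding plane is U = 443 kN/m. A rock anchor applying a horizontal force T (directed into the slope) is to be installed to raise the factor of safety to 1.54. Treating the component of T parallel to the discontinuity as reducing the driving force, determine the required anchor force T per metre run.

Resolving forces along and normal to the sliding plane, with the horizontal anchor force T adding T·sinα to the effective normal force and T·cosα acting up the plane against the driving force:
FS = [cL + (W cosα − U + T sinα) tanφ] / [W sinα − T cosα]
Without the anchor: N' = 260.9 kN/m, driving T_d = 762.8 kN/m, resisting R = 29·16.0 + 260.9·tan48.0° = 753.8 kN/m, FS = 0.99.
Setting FS = 1.54 and solving for T:
1.54·(762.8 − T cos47.3°) = 753.8 + T sin47.3°·tan48.0°
T·(sin47.3°·tan48.0° + 1.54·cos47.3°) = 1.54·762.8 − 753.8
T·(0.7349·1.1106 + 1.54·0.6782) = 1174.8 − 753.8 = 421.0
T·1.8606 = 421.0
T = 226.3 kN/m

T = 226 kN/m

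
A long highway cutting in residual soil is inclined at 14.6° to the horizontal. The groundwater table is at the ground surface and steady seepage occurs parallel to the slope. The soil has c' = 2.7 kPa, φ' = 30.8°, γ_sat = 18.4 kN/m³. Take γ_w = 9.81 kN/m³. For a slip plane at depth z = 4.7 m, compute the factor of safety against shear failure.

With seepage parallel to the slope and the water table at the surface, the effective normal stress on the slip plane uses the buoyant unit weight γ' = γ_sat − γ_w while the driving shear stress uses γ_sat:
FS = [c' + γ' z cos²β tanφ'] / [γ_sat z sinβ cosβ]
γ' = 18.4 − 9.81 = 8.59 kN/m³
Numerator = 2.7 + 8.59·4.7·cos²14.6°·tan30.8° = 2.7 + 8.59·4.7·0.9365·0.5961 = 25.238 kPa
Denominator = 18.4·4.7·sin14.6°·cos14.6° = 18.4·4.7·0.2521·0.9677 = 21.095 kPa
FS = 25.238 / 21.095 = 1.196

FS = 1.20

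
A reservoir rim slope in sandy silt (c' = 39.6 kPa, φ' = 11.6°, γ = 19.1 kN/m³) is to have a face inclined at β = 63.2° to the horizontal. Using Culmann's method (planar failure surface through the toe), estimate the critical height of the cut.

Culmann's analysis gives the critical failure plane at α_cr = (β + φ')/2 = (63.2 + 11.6)/2 = 37.4°, and the critical height
H_c = (4c'/γ) · sinβ cosφ' / [1 − cos(β − φ')]
    = (4·39.6/19.1) · sin63.2°·cos11.6° / [1 − cos(51.6°)]
    = 8.293 · 0.8926·0.9796 / [1 − 0.6211]
    = 8.293 · 0.8744 / 0.3789
    = 19.14 m

H_c = 19.14 m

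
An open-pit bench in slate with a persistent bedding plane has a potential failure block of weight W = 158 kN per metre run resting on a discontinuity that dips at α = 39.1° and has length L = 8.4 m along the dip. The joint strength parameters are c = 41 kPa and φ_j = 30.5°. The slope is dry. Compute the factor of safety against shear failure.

FS = 4.18

Resolving the block weight along and normal to the plane and applying the Mohr–Coulomb strength on the joint:
N' = W cosα = 158·cos39.1° = 122.6 kN/m
Driving force T = W sinα = 158·sin39.1° = 99.6 kN/m
Resisting force R = c·L + N'·tanφ_j = 41·8.4 + 122.6·tan30.5° = 344.4 + 72.2 = 416.6 kN/m
FS = R / T = 416.6 / 99.6 = 4.181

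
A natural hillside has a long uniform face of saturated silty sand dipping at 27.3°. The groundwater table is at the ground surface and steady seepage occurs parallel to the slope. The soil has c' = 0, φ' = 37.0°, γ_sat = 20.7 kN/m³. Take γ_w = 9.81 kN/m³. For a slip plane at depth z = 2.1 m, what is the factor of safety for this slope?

FS = 0.77

With seepage parallel to the slope and the water table at the surface, the effective normal stress on the slip plane uses the buoyant unit weight γ' = γ_sat − γ_w while the driving shear stress uses γ_sat:
FS = [c' + γ' z cos²β tanφ'] / [γ_sat z sinβ cosβ]
(For c' = 0 this reduces to FS = (γ'/γ_sat)·tanφ'/tanβ.)
γ' = 20.7 − 9.81 = 10.89 kN/m³
Numerator = 0.0 + 10.89·2.1·cos²27.3°·tan37.0° = 0.0 + 10.89·2.1·0.7896·0.7536 = 13.608 kPa
Denominator = 20.7·2.1·sin27.3°·cos27.3° = 20.7·2.1·0.4586·0.8886 = 17.717 kPa
FS = 13.608 / 17.717 = 0.768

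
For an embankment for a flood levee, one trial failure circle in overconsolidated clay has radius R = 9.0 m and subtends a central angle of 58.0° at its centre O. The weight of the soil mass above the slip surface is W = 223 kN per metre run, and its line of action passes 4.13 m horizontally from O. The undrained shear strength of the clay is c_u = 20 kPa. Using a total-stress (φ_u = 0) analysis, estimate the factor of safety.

Taking moments about the centre O, the resisting moment is provided by the undrained shear strength acting along the arc:
Arc length L_a = R·θ = 9.0·(58.0°·π/180) = 9.0·1.0123 = 9.11 m
M_R = c_u·L_a·R = 20·9.11·9.0 = 1639.9 kN·m/m
M_D = W·d = 223·4.13 = 921.0 kN·m/m
FS = M_R / M_D = 1639.9 / 921.0 = 1.781

FS = 1.78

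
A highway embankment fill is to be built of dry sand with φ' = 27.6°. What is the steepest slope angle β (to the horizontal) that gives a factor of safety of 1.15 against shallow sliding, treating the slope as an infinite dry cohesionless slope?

β = 24.4°

For an infinite dry cohesionless slope FS = tanφ'/tanβ, so tanβ = tanφ' / FS.
tanβ = tan27.6° / 1.15 = 0.5228 / 1.15 = 0.4546
β = arctan(0.4546) = 24.45°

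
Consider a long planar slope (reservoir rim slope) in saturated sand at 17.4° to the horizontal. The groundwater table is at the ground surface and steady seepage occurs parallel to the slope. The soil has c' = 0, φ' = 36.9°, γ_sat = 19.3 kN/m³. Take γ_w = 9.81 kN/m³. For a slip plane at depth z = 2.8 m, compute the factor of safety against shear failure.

With seepage parallel to the slope and the water table at the surface, the effective normal stress on the slip plane uses the buoyant unit weight γ' = γ_sat − γ_w while the driving shear stress uses γ_sat:
FS = [c' + γ' z cos²β tanφ'] / [γ_sat z sinβ cosβ]
(For c' = 0 this reduces to FS = (γ'/γ_sat)·tanφ'/tanβ.)
γ' = 19.3 − 9.81 = 9.49 kN/m³
Numerator = 0.0 + 9.49·2.8·cos²17.4°·tan36.9° = 0.0 + 9.49·2.8·0.9106·0.7508 = 18.167 kPa
Denominator = 19.3·2.8·sin17.4°·cos17.4° = 19.3·2.8·0.2990·0.9542 = 15.421 kPa
FS = 18.167 / 15.421 = 1.178

FS = 1.18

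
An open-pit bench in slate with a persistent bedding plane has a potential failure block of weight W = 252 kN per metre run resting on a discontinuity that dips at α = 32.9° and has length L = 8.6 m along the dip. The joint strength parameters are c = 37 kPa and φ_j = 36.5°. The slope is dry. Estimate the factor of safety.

FS = 3.47

Resolving the block weight along and normal to the plane and applying the Mohr–Coulomb strength on the joint:
N' = W cosα = 252·cos32.9° = 211.6 kN/m
Driving force T = W sinα = 252·sin32.9° = 136.9 kN/m
Resisting force R = c·L + N'·tanφ_j = 37·8.6 + 211.6·tan36.5° = 318.2 + 156.6 = 474.8 kN/m
FS = R / T = 474.8 / 136.9 = 3.468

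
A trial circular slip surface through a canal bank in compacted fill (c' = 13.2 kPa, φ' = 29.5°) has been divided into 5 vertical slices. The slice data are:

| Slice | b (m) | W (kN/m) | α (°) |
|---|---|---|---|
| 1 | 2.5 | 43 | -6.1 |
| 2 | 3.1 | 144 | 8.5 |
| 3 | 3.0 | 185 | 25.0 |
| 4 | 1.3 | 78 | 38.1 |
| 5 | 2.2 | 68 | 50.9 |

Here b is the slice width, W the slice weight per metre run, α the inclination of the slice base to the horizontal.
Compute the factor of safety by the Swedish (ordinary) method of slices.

FS = 2.27

Ordinary method of slices: FS = Σ[c'·Δl_i + (W_i cosα_i)·tanφ'] / Σ W_i sinα_i, with Δl_i = b_i / cosα_i.
Slice 1: Δl = 2.5/cos(-6.1°) = 2.514 m; N'_1 = 43·cos(-6.1°) = 42.8; c'Δl = 33.19; W sinα = -4.6
Slice 2: Δl = 3.1/cos8.5° = 3.134 m; N'_2 = 144·cos8.5° = 142.4; c'Δl = 41.37; W sinα = 21.3
Slice 3: Δl = 3.0/cos25.0° = 3.310 m; N'_3 = 185·cos25.0° = 167.7; c'Δl = 43.69; W sinα = 78.2
Slice 4: Δl = 1.3/cos38.1° = 1.652 m; N'_4 = 78·cos38.1° = 61.4; c'Δl = 21.81; W sinα = 48.1
Slice 5: Δl = 2.2/cos50.9° = 3.488 m; N'_5 = 68·cos50.9° = 42.9; c'Δl = 46.05; W sinα = 52.8
Σc'Δl = 186.1 kN/m; ΣN' = 457.1 kN/m; ΣW sinα = 195.8 kN/m
Resisting = 186.1 + 457.1·tan29.5° = 186.1 + 258.6 = 444.7 kN/m
FS = 444.7 / 195.8 = 2.271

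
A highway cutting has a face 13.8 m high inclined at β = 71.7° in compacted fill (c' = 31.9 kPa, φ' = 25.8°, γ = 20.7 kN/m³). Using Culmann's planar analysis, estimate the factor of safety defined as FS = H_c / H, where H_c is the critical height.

FS = 1.26

H_c = (4c'/γ) · sinβ cosφ' / [1 − cos(β − φ')]
    = (4·31.9/20.7) · sin71.7°·cos25.8° / [1 − cos45.9°]
    = 6.164 · 0.8548 / 0.3041 = 17.33 m
FS = H_c / H = 17.33 / 13.8 = 1.256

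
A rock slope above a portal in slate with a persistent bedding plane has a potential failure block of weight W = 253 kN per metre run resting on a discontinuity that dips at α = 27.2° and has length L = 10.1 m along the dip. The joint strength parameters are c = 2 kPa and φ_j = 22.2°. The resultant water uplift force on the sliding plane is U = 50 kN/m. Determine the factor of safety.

Resolving the block weight along and normal to the plane and applying the Mohr–Coulomb strength on the joint:
N' = W cosα − U = 253·cos27.2° − 50 = 175.0 kN/m
Driving force T = W sinα = 253·sin27.2° = 115.6 kN/m
Resisting force R = c·L + N'·tanφ_j = 2·10.1 + 175.0·tan22.2° = 20.2 + 71.4 = 91.6 kN/m
FS = R / T = 91.6 / 115.6 = 0.792

FS = 0.79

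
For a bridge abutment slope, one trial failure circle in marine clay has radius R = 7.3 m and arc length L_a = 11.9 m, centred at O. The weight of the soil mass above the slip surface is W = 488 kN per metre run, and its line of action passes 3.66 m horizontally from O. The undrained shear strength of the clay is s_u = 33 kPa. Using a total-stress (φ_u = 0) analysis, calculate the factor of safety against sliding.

Taking moments about the centre O, the resisting moment is provided by the undrained shear strength acting along the arc:
M_R = s_u·L_a·R = 33·11.90·7.3 = 2866.7 kN·m/m
M_D = W·d = 488·3.66 = 1786.1 kN·m/m
FS = M_R / M_D = 2866.7 / 1786.1 = 1.605

FS = 1.61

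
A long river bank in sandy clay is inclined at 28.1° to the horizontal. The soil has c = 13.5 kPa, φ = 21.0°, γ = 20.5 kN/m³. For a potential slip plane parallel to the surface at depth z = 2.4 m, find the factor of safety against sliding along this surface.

FS = 1.38

For an infinite slope with a slip plane parallel to the surface (no pore pressure): FS = [c + γz cos²β tanφ] / [γz sinβ cosβ].
γz = 20.5·2.4 = 49.20 kN/m²
Numerator = 13.5 + 49.20·cos²28.1°·tan21.0° = 13.5 + 49.20·0.7781·0.3839 = 28.196 kPa
Denominator = 49.20·sin28.1°·cos28.1° = 49.20·0.4710·0.8821 = 20.442 kPa
FS = 28.196 / 20.442 = 1.379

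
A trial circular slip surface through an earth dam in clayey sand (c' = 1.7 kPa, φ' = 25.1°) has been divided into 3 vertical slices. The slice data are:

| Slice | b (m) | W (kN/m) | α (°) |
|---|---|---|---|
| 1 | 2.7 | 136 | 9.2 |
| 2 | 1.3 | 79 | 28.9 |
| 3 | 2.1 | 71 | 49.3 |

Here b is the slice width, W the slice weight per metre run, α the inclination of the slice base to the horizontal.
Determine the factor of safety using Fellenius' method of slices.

Ordinary method of slices: FS = Σ[c'·Δl_i + (W_i cosα_i)·tanφ'] / Σ W_i sinα_i, with Δl_i = b_i / cosα_i.
Slice 1: Δl = 2.7/cos9.2° = 2.735 m; N'_1 = 136·cos9.2° = 134.3; c'Δl = 4.65; W sinα = 21.7
Slice 2: Δl = 1.3/cos28.9° = 1.485 m; N'_2 = 79·cos28.9° = 69.2; c'Δl = 2.52; W sinα = 38.2
Slice 3: Δl = 2.1/cos49.3° = 3.220 m; N'_3 = 71·cos49.3° = 46.3; c'Δl = 5.47; W sinα = 53.8
Σc'Δl = 12.6 kN/m; ΣN' = 249.7 kN/m; ΣW sinα = 113.8 kN/m
Resisting = 12.6 + 249.7·tan25.1° = 12.6 + 117.0 = 129.6 kN/m
FS = 129.6 / 113.8 = 1.140

FS = 1.14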